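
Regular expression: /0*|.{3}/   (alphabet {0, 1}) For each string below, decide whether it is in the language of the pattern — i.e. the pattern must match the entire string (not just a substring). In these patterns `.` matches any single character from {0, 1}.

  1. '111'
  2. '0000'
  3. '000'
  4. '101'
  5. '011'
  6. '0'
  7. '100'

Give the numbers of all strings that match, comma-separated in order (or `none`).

1 → match
2 → match
3 → match
4 → match
5 → match
6 → match
7 → match

1, 2, 3, 4, 5, 6, 7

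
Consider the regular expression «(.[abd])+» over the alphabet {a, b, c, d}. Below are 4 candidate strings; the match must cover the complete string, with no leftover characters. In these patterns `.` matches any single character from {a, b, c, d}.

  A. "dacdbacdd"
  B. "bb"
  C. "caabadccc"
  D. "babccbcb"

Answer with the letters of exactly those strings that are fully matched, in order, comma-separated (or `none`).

B

A → no match
B → match
C → no match
D → no match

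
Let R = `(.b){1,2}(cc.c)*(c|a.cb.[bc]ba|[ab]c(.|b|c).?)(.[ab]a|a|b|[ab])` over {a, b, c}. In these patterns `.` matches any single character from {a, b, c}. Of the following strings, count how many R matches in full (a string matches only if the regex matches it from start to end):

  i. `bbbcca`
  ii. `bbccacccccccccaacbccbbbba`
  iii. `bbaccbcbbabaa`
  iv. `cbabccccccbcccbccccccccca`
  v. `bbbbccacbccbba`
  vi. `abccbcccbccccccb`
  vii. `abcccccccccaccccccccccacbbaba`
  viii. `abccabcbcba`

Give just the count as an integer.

i → match
ii → no match
iii → match
iv → no match
v → match
vi → match
vii → no match
viii → no match
Total matched: 4

4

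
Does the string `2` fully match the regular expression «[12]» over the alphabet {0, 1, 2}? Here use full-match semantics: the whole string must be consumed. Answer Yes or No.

Yes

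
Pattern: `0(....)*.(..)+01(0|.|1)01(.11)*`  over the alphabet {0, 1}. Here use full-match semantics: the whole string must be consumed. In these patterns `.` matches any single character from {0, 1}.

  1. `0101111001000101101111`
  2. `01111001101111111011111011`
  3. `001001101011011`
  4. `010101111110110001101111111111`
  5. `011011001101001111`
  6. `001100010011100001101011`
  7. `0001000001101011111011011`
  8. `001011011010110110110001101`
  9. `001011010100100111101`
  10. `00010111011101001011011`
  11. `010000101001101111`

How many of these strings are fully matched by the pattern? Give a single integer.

1 → match
2 → match
3 → match
4 → match
5 → match
6 → match
7 → match
8 → match
9 → no match
10 → match
11 → match
Total matched: 10

10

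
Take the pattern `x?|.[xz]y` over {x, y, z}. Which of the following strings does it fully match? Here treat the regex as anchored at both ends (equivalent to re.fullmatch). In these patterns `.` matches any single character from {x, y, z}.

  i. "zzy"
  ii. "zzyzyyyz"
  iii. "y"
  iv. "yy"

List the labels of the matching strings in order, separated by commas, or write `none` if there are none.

i. "zzy" → match
ii. "zzyzyyyz" → no match
iii. "y" → no match
iv. "yy" → no match

i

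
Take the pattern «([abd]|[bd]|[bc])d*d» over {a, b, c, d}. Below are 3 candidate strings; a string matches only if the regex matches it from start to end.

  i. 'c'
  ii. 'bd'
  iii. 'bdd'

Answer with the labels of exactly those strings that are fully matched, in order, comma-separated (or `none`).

ii, iii

i → no match — must end with 'd'
ii → match
iii → match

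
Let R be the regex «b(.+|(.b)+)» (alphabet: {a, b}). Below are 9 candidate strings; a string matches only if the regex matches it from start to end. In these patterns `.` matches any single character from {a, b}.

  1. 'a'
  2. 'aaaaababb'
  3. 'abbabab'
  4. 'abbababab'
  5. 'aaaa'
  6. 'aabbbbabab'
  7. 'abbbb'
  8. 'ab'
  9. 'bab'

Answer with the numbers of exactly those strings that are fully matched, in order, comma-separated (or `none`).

9

1 → no match — must start with 'b'
2 → no match — must start with 'b'
3 → no match — must start with 'b'
4 → no match — must start with 'b'
5 → no match — must start with 'b'
6 → no match — must start with 'b'
7 → no match — must start with 'b'
8 → no match — must start with 'b'
9 → match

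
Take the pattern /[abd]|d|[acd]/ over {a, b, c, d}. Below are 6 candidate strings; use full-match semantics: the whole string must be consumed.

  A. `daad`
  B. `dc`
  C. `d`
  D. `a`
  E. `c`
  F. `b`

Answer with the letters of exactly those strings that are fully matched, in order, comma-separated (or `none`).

A → no match
B → no match
C → match
D → match
E → match
F → match

C, D, E, F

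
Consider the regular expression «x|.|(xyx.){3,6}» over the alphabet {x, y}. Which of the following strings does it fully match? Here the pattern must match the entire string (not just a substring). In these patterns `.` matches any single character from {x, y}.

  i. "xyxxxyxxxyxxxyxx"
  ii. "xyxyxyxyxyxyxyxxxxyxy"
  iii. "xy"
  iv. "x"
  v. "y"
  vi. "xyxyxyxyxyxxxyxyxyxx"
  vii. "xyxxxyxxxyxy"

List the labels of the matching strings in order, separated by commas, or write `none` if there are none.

i, iv, v, vi, vii

i → match
ii → no match
iii → no match
iv → match
v → match
vi → match
vii → match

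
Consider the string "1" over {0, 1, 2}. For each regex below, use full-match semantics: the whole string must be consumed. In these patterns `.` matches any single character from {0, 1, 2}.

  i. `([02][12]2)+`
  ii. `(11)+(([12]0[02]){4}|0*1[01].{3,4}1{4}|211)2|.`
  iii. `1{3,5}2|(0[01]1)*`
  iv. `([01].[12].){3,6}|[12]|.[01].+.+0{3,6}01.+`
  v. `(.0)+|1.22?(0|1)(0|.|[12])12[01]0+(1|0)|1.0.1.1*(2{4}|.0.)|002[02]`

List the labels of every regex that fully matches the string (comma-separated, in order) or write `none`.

ii, iv

i → no match — must end with "2"
ii → match
iii → no match
iv → match
v → no match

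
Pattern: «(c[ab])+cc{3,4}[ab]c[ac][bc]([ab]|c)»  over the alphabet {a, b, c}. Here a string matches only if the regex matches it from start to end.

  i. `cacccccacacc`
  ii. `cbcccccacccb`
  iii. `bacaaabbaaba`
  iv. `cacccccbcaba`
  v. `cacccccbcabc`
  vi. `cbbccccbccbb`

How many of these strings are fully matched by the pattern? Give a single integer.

i → match
ii → match
iii → no match — must start with `c`
iv → match
v → match
vi → no match
Total matched: 4

4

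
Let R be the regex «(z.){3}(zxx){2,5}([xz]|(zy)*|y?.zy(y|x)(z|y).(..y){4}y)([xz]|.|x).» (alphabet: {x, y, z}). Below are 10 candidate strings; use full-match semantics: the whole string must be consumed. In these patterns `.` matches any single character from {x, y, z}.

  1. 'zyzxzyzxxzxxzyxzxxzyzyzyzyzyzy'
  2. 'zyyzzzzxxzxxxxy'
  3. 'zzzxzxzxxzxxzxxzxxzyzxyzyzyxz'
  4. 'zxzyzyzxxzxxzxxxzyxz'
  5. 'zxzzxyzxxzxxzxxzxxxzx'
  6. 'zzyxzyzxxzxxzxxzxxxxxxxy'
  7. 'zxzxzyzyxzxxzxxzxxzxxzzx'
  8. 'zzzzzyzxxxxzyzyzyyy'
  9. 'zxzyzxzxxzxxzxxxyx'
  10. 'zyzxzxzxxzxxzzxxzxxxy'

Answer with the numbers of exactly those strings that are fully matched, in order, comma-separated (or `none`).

1 → no match
2 → no match
3 → no match
4 → no match
5 → no match
6 → no match
7 → no match
8 → no match
9 → match
10 → no match

9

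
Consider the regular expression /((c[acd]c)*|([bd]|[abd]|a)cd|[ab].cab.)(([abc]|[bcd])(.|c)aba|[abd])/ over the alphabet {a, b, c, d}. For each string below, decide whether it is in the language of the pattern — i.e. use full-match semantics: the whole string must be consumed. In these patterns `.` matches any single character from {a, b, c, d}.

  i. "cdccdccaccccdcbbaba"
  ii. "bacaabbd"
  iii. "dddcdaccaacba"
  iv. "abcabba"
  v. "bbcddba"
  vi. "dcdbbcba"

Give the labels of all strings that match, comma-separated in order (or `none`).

i → no match
ii → no match
iii → no match
iv → match
v → no match
vi → no match

iv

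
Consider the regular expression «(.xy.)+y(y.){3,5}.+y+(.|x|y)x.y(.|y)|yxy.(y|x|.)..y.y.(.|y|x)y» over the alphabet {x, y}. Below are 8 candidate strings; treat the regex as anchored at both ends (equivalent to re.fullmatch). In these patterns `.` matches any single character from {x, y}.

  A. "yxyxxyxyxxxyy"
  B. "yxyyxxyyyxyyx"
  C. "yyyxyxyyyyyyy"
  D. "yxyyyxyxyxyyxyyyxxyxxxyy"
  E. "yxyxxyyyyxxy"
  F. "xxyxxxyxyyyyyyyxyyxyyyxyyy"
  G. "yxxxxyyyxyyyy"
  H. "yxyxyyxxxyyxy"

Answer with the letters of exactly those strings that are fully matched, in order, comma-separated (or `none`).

A → no match
B → no match
C → no match
D → no match
E. "yxyxxyyyyxxy" → no match
F → match
G → no match
H → no match

F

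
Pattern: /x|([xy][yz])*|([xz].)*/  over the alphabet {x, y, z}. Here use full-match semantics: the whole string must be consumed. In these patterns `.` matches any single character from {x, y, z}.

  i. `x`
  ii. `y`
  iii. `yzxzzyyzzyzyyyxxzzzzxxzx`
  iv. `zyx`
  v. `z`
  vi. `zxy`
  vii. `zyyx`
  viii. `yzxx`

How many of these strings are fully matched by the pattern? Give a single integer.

i → match
ii → no match
iii → no match
iv → no match
v → no match
vi → no match
vii → no match
viii → no match
Total matched: 1

1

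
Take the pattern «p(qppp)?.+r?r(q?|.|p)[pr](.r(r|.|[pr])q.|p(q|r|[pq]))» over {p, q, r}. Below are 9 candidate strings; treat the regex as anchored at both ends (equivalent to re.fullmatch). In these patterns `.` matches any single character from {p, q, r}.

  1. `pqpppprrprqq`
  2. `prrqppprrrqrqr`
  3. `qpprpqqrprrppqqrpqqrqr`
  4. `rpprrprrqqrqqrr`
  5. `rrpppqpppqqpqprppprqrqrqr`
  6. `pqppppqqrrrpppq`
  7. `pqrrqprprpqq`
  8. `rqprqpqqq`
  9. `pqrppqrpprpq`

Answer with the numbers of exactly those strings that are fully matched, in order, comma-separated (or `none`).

1 → no match
2 → no match
3 → no match — must start with `p`
4 → no match — must start with `p`
5 → no match — must start with `p`
6 → match
7 → no match
8 → no match — must start with `p`
9 → no match

6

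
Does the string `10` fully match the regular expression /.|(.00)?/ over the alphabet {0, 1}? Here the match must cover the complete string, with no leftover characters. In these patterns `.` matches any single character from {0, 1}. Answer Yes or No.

No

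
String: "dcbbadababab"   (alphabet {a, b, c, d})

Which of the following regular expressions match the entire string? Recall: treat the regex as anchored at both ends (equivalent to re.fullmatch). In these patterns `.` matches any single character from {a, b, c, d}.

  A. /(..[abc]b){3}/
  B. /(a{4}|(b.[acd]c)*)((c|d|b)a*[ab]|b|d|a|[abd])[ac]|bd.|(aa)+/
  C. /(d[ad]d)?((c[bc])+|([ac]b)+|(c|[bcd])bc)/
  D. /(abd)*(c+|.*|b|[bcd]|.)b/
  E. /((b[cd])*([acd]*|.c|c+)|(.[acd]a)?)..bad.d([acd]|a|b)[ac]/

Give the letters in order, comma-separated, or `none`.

A, D

A → match
B → no match
C → no match
D → match
E → no match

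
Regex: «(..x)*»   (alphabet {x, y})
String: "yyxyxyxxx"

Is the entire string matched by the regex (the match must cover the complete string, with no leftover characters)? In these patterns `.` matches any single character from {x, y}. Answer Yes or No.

No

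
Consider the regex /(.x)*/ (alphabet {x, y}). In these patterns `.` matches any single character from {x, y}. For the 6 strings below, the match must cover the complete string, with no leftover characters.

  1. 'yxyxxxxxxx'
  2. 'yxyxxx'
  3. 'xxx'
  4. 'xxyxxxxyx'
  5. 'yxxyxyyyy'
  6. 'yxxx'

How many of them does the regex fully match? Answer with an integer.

1 → match
2 → match
3 → no match
4 → no match
5 → no match
6 → match
Total matched: 3

3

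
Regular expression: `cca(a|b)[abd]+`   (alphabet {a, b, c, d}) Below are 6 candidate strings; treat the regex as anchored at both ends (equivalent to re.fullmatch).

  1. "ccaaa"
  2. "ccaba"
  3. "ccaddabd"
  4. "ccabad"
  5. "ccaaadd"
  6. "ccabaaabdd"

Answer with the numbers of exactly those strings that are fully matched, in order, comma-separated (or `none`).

1, 2, 4, 5, 6

1 → match
2 → match
3 → no match
4 → match
5 → match
6 → match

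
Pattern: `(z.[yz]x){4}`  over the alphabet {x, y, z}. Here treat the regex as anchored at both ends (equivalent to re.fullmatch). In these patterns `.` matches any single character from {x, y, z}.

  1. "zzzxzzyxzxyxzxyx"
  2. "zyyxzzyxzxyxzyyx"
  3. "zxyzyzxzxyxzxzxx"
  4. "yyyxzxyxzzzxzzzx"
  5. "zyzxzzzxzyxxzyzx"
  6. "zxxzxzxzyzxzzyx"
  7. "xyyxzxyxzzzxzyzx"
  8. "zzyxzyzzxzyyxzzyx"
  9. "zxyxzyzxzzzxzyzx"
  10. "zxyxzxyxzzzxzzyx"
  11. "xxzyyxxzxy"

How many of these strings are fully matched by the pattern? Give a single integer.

1 → match
2 → match
3 → no match
4 → no match — must start with "z"
5 → no match
6 → no match
7 → no match — must start with "z"
8 → no match
9 → match
10 → match
11 → no match — must start with "z"
Total matched: 4

4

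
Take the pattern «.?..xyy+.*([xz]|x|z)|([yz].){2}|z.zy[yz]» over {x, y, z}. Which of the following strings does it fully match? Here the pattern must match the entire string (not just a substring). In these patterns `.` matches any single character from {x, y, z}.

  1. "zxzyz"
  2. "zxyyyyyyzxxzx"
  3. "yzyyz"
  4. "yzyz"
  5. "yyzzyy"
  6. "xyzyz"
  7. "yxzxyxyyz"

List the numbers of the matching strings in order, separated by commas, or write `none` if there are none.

1 → match
2 → no match
3 → no match
4 → match
5 → no match
6 → no match
7 → no match

1, 4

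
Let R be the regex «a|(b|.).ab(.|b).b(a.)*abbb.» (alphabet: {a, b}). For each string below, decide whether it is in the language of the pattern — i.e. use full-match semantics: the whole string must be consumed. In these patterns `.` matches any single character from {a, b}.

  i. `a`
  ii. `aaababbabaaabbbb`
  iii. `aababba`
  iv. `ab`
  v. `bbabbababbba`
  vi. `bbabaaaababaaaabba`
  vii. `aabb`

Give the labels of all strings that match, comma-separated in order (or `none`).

i, ii, v

i → match
ii → match
iii → no match
iv → no match
v → match
vi → no match
vii → no match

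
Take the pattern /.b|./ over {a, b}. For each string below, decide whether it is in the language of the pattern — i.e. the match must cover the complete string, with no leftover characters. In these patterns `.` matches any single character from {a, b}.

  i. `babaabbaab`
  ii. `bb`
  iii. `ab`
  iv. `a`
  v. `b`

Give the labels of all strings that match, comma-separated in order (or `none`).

i → no match
ii → match
iii → match
iv → match
v → match

ii, iii, iv, v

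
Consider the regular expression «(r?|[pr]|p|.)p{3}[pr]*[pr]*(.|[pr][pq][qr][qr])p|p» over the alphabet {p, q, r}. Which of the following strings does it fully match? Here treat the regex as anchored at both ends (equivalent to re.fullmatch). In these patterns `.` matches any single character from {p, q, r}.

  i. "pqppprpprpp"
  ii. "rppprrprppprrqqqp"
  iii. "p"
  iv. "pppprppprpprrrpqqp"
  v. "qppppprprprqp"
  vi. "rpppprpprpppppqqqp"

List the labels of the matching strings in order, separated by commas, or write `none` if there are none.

ii, iii, iv, v, vi

i → no match
ii → match
iii → match
iv → match
v → match
vi → match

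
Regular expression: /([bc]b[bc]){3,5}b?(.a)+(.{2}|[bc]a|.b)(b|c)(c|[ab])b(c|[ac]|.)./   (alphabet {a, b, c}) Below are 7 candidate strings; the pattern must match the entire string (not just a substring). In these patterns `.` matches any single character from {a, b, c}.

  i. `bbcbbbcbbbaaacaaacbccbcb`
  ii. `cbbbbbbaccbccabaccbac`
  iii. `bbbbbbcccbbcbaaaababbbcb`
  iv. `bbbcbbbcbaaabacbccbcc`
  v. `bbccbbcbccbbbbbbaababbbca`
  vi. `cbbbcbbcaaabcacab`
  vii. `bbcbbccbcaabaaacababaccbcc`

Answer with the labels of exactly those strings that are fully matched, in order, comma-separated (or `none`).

i → match
ii → no match
iii → no match
iv → no match
v → match
vi → no match
vii → match

i, v, vii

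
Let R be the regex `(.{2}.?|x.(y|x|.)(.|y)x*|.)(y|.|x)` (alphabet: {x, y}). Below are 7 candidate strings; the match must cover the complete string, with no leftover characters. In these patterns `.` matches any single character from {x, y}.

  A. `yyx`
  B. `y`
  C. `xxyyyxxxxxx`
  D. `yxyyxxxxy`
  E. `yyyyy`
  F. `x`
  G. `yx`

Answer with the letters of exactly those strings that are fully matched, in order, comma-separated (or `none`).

A. `yyx` → match
B. `y` → no match
C. `xxyyyxxxxxx` → no match
D. `yxyyxxxxy` → no match
E. `yyyyy` → no match
F. `x` → no match
G. `yx` → match

A, G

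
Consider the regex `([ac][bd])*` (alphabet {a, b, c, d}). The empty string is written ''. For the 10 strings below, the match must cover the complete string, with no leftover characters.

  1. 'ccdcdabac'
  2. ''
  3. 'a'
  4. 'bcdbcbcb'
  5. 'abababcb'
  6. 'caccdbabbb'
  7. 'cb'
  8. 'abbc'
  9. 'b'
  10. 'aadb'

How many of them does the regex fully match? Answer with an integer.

3

1. 'ccdcdabac' → no match
2. '' → match
3. 'a' → no match
4. 'bcdbcbcb' → no match
5. 'abababcb' → match
6. 'caccdbabbb' → no match
7. 'cb' → match
8. 'abbc' → no match
9. 'b' → no match
10. 'aadb' → no match
Total matched: 3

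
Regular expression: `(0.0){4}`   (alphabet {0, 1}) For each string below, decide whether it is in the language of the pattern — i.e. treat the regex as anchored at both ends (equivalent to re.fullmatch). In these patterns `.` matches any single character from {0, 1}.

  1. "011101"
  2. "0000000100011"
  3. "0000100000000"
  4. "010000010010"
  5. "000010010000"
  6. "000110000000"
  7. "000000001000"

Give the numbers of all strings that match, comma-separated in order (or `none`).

4, 5

1. "011101" → no match — must end with "0"
2 → no match — must end with "0"
3 → no match
4. "010000010010" → match
5. "000010010000" → match
6. "000110000000" → no match
7. "000000001000" → no match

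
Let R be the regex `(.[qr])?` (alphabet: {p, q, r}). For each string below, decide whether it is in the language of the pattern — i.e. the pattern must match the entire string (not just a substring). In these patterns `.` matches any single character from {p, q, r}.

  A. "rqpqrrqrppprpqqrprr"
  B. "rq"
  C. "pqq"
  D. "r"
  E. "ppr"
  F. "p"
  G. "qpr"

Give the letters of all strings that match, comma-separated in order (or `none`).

A → no match
B → match
C → no match
D → no match
E → no match
F → no match
G → no match

B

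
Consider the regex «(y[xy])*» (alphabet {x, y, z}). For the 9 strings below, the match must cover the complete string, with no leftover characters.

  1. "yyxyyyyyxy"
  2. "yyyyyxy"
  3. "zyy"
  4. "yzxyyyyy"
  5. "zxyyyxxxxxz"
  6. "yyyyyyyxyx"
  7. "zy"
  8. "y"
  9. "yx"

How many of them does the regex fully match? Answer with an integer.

1. "yyxyyyyyxy" → no match
2. "yyyyyxy" → no match
3. "zyy" → no match
4. "yzxyyyyy" → no match
5. "zxyyyxxxxxz" → no match
6. "yyyyyyyxyx" → match
7. "zy" → no match
8. "y" → no match
9. "yx" → match
Total matched: 2

2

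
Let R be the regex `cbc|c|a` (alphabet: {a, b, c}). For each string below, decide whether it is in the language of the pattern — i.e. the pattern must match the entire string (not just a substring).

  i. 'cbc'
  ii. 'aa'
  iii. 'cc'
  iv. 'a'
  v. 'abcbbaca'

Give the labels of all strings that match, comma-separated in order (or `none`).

i, iv

i. 'cbc' → match
ii. 'aa' → no match
iii. 'cc' → no match
iv. 'a' → match
v. 'abcbbaca' → no match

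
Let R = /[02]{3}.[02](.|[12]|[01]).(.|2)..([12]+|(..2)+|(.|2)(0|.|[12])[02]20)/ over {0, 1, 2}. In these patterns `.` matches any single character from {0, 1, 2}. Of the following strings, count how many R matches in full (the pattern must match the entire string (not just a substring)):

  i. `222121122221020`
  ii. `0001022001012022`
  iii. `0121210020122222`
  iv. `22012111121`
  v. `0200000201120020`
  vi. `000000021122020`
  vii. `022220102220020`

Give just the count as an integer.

i → match
ii → match
iii → no match
iv. `22012111121` → match
v → no match
vi → match
vii → match
Total matched: 5

5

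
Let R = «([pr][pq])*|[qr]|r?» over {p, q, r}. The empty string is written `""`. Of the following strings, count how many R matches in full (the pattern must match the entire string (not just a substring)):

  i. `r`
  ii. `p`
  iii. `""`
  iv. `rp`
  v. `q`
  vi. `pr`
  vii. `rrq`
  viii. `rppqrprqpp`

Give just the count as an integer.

i → match
ii → no match
iii → match
iv → match
v → match
vi → no match
vii → no match
viii → match
Total matched: 5

5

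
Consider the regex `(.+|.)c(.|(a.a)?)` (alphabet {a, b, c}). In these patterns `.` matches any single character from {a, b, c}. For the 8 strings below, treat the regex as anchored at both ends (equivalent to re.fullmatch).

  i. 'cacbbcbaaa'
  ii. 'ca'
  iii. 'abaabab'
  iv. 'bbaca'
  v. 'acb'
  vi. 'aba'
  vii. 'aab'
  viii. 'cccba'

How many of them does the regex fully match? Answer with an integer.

i → no match
ii → no match
iii → no match
iv → match
v → match
vi → no match
vii → no match
viii → no match
Total matched: 2

2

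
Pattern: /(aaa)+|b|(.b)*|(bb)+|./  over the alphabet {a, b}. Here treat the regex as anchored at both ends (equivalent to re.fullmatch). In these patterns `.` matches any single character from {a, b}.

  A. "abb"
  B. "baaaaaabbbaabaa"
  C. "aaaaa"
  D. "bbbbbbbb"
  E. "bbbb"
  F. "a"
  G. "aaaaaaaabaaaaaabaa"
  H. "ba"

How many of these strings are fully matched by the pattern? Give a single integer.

3

A. "abb" → no match
B → no match
C. "aaaaa" → no match
D. "bbbbbbbb" → match
E. "bbbb" → match
F. "a" → match
G → no match
H. "ba" → no match
Total matched: 3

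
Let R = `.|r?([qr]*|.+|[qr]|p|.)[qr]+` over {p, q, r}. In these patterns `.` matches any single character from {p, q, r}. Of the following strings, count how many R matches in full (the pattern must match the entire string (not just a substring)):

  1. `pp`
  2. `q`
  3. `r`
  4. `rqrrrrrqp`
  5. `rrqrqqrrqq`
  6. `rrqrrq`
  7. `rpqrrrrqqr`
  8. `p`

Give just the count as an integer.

1. `pp` → no match
2. `q` → match
3. `r` → match
4. `rqrrrrrqp` → no match
5. `rrqrqqrrqq` → match
6. `rrqrrq` → match
7. `rpqrrrrqqr` → match
8. `p` → match
Total matched: 6

6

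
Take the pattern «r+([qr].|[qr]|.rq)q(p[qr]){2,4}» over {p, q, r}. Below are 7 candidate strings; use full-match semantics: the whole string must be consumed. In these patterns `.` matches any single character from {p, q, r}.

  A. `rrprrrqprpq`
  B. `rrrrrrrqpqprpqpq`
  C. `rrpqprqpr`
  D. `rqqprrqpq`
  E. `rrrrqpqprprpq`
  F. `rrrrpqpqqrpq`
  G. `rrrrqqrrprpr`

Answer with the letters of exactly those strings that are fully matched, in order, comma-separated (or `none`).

A → no match
B → match
C → no match
D → no match
E → match
F → no match
G → no match

B, E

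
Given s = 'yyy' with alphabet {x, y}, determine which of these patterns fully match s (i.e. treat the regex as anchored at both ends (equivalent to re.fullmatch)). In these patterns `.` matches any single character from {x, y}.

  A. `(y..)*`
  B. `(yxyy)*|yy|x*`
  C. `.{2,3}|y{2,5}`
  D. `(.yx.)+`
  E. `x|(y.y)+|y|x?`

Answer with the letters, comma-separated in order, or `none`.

A, C, E

A → match
B → no match
C → match
D → no match
E → match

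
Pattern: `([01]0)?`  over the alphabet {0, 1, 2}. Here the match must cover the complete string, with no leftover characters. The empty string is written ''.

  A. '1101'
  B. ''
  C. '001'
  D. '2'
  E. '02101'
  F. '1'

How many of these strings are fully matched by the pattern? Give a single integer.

1

A → no match
B → match
C → no match
D → no match
E → no match
F → no match
Total matched: 1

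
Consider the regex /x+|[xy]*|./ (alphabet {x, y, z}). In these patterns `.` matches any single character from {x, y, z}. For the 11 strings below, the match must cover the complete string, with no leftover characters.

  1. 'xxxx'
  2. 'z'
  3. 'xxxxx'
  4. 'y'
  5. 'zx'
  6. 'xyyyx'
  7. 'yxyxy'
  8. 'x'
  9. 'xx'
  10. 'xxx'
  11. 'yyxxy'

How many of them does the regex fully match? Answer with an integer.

1 → match
2 → match
3 → match
4 → match
5 → no match
6 → match
7 → match
8 → match
9 → match
10 → match
11 → match
Total matched: 10

10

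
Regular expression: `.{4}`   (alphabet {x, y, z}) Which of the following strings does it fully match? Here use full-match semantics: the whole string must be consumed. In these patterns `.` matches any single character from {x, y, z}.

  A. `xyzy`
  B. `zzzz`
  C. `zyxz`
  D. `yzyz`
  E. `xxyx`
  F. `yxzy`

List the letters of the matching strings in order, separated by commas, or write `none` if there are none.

A → match
B → match
C → match
D → match
E → match
F → match

A, B, C, D, E, F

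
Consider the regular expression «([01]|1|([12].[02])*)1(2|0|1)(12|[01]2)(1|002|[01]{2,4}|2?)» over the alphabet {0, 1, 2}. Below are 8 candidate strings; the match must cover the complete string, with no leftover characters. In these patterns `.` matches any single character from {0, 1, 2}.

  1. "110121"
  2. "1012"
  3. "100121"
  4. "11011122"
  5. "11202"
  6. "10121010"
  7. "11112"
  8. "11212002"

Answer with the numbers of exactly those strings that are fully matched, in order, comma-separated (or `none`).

1 → match
2 → match
3 → no match
4 → match
5 → match
6 → match
7 → match
8 → match

1, 2, 4, 5, 6, 7, 8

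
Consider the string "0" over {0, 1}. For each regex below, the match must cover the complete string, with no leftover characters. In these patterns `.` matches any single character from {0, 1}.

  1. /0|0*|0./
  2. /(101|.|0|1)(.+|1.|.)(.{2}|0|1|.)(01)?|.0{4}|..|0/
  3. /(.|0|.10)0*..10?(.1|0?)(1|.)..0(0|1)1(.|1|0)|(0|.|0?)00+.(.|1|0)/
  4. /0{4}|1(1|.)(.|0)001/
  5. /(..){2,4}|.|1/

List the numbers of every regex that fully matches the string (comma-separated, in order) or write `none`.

1, 2, 5

1 → match
2 → match
3 → no match
4 → no match
5 → match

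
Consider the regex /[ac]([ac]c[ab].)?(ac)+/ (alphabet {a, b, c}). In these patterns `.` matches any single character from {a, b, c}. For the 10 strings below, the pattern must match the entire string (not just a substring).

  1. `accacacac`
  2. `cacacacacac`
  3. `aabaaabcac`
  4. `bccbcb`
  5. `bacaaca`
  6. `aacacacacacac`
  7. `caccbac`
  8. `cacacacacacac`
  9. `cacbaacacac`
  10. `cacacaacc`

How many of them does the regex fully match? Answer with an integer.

1 → match
2 → match
3 → no match
4 → no match — must end with `ac`
5 → no match — must end with `ac`
6 → match
7 → no match
8 → match
9 → match
10 → no match — must end with `ac`
Total matched: 5

5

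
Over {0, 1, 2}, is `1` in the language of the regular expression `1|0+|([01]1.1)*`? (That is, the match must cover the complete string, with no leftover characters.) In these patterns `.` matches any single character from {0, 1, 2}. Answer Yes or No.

Yes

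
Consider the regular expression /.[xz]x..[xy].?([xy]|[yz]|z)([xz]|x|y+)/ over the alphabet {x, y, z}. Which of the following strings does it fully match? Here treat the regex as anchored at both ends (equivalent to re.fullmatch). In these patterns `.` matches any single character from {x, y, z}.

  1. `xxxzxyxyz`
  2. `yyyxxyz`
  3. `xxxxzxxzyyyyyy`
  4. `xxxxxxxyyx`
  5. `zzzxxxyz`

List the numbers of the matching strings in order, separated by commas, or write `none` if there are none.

1 → match
2 → no match
3 → match
4 → no match
5 → no match

1, 3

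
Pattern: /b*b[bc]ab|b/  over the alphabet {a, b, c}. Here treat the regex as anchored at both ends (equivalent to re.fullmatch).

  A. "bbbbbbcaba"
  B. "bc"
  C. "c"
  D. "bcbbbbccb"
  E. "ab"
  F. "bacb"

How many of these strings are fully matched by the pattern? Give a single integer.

A → no match
B → no match
C → no match
D → no match
E → no match
F → no match
Total matched: 0

0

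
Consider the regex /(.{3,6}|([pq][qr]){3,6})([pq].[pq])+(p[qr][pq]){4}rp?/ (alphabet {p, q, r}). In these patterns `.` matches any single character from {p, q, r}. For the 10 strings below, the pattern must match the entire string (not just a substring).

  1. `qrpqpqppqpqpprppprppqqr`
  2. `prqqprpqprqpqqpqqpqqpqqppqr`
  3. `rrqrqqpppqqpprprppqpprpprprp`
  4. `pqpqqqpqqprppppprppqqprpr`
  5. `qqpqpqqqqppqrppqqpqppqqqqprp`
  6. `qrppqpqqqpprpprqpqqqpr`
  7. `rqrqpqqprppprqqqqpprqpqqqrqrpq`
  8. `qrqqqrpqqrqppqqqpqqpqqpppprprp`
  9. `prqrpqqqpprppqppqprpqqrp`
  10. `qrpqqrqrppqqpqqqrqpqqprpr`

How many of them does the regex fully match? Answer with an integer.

1 → no match
2 → no match
3 → no match
4 → no match
5 → no match
6 → no match
7 → no match
8 → no match
9 → no match
10 → no match
Total matched: 0

0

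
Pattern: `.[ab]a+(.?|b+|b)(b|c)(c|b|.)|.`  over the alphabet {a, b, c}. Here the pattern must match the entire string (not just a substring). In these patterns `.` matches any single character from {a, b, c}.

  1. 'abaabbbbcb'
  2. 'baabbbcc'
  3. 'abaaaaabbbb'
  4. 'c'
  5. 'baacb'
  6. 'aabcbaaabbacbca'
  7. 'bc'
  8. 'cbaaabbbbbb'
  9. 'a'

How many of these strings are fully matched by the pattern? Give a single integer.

7

1 → match
2 → match
3 → match
4 → match
5 → match
6 → no match
7 → no match
8 → match
9 → match
Total matched: 7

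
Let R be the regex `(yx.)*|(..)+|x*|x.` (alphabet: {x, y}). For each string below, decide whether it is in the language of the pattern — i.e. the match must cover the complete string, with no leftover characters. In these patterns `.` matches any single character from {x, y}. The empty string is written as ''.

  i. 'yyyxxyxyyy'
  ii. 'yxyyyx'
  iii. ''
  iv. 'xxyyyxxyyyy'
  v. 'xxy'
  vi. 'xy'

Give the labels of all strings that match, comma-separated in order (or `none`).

i. 'yyyxxyxyyy' → match
ii. 'yxyyyx' → match
iii. '' → match
iv. 'xxyyyxxyyyy' → no match
v. 'xxy' → no match
vi. 'xy' → match

i, ii, iii, vi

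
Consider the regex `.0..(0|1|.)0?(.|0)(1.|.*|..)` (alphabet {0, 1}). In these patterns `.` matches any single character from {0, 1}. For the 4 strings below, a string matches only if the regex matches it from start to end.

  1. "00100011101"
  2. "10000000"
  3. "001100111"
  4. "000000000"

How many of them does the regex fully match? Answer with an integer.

4

1 → match
2 → match
3 → match
4 → match
Total matched: 4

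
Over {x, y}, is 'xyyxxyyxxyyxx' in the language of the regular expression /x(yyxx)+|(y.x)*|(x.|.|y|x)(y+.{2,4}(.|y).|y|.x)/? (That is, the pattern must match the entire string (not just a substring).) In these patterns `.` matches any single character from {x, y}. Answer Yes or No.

Yes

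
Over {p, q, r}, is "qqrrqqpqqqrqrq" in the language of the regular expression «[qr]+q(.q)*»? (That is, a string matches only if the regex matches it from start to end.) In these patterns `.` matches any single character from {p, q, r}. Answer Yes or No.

Yes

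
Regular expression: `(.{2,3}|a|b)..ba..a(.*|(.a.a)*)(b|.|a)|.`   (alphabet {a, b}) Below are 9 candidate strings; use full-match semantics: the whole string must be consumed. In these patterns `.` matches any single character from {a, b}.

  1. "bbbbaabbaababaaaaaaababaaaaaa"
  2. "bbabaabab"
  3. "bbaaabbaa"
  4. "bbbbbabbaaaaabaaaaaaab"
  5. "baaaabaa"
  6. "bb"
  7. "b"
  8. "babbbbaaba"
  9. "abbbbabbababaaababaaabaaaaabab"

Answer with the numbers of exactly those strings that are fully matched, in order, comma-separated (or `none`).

1 → no match
2 → match
3 → no match
4 → match
5 → no match
6 → no match
7 → match
8 → no match
9 → match

2, 4, 7, 9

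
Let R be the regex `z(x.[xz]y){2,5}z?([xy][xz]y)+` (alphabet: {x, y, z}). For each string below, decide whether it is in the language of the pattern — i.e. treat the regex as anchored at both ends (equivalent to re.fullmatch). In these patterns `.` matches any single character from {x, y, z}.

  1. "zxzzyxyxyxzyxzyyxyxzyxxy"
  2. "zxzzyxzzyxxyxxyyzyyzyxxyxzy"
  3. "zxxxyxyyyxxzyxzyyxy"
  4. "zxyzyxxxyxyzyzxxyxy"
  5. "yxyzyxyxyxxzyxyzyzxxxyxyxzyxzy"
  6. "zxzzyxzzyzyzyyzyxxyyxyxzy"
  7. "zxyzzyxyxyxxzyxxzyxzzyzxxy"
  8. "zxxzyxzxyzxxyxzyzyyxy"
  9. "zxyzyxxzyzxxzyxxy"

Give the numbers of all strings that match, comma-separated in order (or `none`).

1, 2, 6

1 → match
2 → match
3 → no match
4 → no match
5 → no match — must start with "zx"
6 → match
7 → no match
8 → no match
9 → no match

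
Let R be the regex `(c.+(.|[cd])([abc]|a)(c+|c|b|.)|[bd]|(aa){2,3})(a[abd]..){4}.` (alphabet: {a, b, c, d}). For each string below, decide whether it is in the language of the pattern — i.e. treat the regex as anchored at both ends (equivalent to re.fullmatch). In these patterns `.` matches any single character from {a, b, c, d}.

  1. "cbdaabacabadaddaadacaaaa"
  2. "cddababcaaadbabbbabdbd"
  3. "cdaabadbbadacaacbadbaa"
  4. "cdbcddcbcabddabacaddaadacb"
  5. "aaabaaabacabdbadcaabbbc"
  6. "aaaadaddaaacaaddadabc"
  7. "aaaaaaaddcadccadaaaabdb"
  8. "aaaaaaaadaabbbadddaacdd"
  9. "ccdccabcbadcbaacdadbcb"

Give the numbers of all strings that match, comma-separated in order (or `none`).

2, 3, 4, 7, 8, 9

1 → no match
2 → match
3 → match
4 → match
5 → no match
6 → no match
7 → match
8 → match
9 → match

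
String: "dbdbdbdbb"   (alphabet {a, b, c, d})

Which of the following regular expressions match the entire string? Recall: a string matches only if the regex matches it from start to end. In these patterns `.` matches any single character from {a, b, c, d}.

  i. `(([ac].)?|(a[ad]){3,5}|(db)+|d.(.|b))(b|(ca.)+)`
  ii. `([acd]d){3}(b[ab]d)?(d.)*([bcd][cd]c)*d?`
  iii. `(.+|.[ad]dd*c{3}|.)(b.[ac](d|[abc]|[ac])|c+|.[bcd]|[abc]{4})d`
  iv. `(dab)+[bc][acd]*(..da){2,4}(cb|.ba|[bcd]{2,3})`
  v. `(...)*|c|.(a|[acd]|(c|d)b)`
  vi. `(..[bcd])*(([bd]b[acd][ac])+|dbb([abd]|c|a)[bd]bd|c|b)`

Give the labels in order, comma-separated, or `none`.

i → match
ii → no match
iii → no match — must end with "d"
iv → no match — must start with "dab"
v → match
vi → no match

i, v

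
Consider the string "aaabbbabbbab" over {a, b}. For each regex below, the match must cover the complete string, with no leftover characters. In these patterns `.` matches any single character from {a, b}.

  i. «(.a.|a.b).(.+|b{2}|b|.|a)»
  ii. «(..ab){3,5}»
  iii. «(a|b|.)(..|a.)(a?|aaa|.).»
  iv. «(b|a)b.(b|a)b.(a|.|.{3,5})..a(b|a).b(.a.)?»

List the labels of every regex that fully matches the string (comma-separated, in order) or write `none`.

i, ii

i → match
ii → match
iii → no match
iv → no match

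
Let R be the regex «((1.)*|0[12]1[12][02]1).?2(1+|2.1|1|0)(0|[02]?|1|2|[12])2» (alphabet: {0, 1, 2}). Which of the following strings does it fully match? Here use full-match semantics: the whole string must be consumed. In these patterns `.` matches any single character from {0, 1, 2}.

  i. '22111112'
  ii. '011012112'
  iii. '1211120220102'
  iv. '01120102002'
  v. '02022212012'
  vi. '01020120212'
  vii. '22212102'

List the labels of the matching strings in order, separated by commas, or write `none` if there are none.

i, iii, iv

i → match
ii → no match
iii → match
iv → match
v → no match
vi → no match
vii → no match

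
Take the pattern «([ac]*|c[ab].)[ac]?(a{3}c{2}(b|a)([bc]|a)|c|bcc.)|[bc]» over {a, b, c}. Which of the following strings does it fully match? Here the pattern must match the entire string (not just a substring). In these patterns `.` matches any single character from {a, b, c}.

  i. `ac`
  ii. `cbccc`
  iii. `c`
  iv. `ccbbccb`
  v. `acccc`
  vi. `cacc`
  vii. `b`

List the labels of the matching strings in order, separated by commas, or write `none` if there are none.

i → match
ii → match
iii → match
iv → no match
v → match
vi → match
vii → match

i, ii, iii, v, vi, vii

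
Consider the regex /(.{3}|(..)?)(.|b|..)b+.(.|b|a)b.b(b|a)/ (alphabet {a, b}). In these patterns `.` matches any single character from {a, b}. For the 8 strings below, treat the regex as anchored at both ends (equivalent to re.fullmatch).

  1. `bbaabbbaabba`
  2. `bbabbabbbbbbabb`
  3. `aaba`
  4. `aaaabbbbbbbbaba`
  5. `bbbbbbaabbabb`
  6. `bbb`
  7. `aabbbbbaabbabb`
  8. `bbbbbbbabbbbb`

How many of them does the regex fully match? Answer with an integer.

2

1 → no match
2 → no match
3 → no match
4 → match
5 → no match
6 → no match
7 → no match
8 → match
Total matched: 2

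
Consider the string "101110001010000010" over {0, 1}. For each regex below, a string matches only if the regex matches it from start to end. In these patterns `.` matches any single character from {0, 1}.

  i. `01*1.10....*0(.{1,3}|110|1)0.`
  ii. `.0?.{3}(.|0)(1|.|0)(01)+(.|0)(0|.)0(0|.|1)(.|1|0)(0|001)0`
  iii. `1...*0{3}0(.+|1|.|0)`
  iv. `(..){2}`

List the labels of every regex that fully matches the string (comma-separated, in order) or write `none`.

ii, iii

i → no match — must start with "0"
ii → match
iii → match
iv → no match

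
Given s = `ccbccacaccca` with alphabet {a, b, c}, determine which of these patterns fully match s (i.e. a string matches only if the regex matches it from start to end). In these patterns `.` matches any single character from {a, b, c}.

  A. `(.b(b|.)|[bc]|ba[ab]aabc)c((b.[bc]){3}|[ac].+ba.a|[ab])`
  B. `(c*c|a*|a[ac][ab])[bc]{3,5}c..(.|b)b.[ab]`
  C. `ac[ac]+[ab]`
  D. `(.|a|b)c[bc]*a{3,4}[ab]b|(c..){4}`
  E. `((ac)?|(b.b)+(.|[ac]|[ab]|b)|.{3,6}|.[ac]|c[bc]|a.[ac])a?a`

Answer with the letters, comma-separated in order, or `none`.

A → no match
B → no match
C → no match — must start with `ac`
D → match
E → no match

D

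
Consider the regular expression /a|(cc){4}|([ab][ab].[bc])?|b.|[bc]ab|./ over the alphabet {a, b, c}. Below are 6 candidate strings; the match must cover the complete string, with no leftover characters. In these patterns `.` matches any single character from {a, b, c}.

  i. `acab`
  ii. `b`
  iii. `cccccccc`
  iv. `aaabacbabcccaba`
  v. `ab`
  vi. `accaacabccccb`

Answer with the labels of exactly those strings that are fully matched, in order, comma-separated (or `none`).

i → no match
ii → match
iii → match
iv → no match
v → no match
vi → no match

ii, iii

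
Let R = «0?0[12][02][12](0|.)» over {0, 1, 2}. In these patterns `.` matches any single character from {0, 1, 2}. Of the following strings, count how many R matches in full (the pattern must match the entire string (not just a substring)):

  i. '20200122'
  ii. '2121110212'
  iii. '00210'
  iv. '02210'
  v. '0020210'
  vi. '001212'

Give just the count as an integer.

2

i → no match
ii → no match
iii → no match
iv → match
v → no match
vi → match
Total matched: 2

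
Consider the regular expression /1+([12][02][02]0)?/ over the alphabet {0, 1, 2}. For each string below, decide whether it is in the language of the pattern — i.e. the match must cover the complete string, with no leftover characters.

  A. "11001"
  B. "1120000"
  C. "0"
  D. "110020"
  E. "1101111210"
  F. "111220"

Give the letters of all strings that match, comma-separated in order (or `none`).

F

A → no match
B → no match
C → no match — must start with "1"
D → no match
E → no match
F → match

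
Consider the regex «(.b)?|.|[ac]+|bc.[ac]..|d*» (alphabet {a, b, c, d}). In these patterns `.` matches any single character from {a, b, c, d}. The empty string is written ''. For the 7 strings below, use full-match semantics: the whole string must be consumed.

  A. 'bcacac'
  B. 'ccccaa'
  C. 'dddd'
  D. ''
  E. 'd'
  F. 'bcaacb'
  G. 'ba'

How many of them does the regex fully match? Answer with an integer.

6

A → match
B → match
C → match
D → match
E → match
F → match
G → no match
Total matched: 6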